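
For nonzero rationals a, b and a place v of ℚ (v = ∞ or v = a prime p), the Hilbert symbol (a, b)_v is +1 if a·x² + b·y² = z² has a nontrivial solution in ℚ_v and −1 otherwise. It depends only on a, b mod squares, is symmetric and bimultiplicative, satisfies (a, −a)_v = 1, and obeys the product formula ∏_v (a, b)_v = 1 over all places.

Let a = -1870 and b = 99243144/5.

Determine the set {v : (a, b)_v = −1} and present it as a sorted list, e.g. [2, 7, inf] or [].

[2, 7, 13, 17]

Mod squares: a ≡ -1870, b ≡ 170170. Check v ∈ {∞, 2, 3, 5, 7, 11, 13, 17}.
v=3: a=3^0·(≡2), b=3^6·(≡1) mod 3; (2|3)=-1, (1|3)=+1; (−1)^{0·6·1}·(-1)^6·(+1)^0 = +1.
v=7: a=7^0·(≡6), b=7^1·(≡6) mod 7; (6|7)=-1, (6|7)=-1; (−1)^{0·1·3}·(-1)^1·(-1)^0 = -1.
v=13: a=13^0·(≡2), b=13^1·(≡4) mod 13; (2|13)=-1, (4|13)=+1; (−1)^{0·1·6}·(-1)^1·(+1)^0 = -1.
v=2: v_2(a)=1, v_2(b)=3; units ≡ 1, 5 (mod 8); ε·ε+αω+βω = 0·0+1·1+3·0 ≡ 1  ⇒  (a,b)_2 = -1.
v=17: a=17^1·(≡9), b=17^1·(≡3) mod 17; (9|17)=+1, (3|17)=-1; (−1)^{1·1·8}·(+1)^1·(-1)^1 = -1.
v=∞: -1870 < 0 and 170170 > 0  ⇒  (a,b)_∞ = +1.
v=11: a=11^1·(≡6), b=11^1·(≡5) mod 11; (6|11)=-1, (5|11)=+1; (−1)^{1·1·5}·(-1)^1·(+1)^1 = +1.
v=5: a=5^1·(≡1), b=5^-1·(≡4) mod 5; (1|5)=+1, (4|5)=+1; (−1)^{1·-1·2}·(+1)^-1·(+1)^1 = +1.
Ram(-1870, 170170) = {2, 7, 13, 17}; no ℚ_2-point on the conic.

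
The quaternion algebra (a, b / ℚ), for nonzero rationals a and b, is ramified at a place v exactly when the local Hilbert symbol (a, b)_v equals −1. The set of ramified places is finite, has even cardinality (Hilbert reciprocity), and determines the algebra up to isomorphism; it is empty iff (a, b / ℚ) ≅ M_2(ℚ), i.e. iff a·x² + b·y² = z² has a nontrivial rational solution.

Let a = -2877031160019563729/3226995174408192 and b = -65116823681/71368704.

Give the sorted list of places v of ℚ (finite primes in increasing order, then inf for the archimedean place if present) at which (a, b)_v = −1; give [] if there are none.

[2, inf]

Mod squares: a ≡ -5313, b ≡ -161. Check v ∈ {∞, 2, 3, 7, 11, 13, 17, 23, 29, 37}.
v=17: a=17^6·(≡15), b=17^2·(≡16) mod 17; (15|17)=+1, (16|17)=+1; (−1)^{6·2·8}·(+1)^2·(+1)^6 = +1.
v=13: a=13^4·(≡1), b=13^4·(≡8) mod 13; (1|13)=+1, (8|13)=-1; (−1)^{4·4·6}·(+1)^4·(-1)^4 = +1.
v=7: a=7^3·(≡4), b=7^3·(≡3) mod 7; (4|7)=+1, (3|7)=-1; (−1)^{3·3·3}·(+1)^3·(-1)^3 = +1.
v=3: a=3^-5·(≡2), b=3^-2·(≡1) mod 3; (2|3)=-1, (1|3)=+1; (−1)^{-5·-2·1}·(-1)^-2·(+1)^-5 = +1.
v=11: a=11^-1·(≡9), b=11^-2·(≡9) mod 11; (9|11)=+1, (9|11)=+1; (−1)^{-1·-2·5}·(+1)^-2·(+1)^-1 = +1.
v=2: v_2(a)=-20, v_2(b)=-16; units ≡ 7, 7 (mod 8); ε·ε+αω+βω = 1·1+-20·0+-16·0 ≡ 1  ⇒  (a,b)_2 = -1.
v=∞: -5313 < 0 and -161 < 0  ⇒  (a,b)_∞ = -1.
v=23: a=23^3·(≡10), b=23^1·(≡18) mod 23; (10|23)=-1, (18|23)=+1; (−1)^{3·1·11}·(-1)^1·(+1)^3 = +1.
v=37: a=37^-2·(≡5), b=37^0·(≡5) mod 37; (5|37)=-1, (5|37)=-1; (−1)^{-2·0·18}·(-1)^0·(-1)^-2 = +1.
v=29: a=29^-2·(≡24), b=29^0·(≡20) mod 29; (24|29)=+1, (20|29)=+1; (−1)^{-2·0·14}·(+1)^0·(+1)^-2 = +1.
Ram(-5313, -161) = {2, ∞}; no ℚ_2-point on the conic.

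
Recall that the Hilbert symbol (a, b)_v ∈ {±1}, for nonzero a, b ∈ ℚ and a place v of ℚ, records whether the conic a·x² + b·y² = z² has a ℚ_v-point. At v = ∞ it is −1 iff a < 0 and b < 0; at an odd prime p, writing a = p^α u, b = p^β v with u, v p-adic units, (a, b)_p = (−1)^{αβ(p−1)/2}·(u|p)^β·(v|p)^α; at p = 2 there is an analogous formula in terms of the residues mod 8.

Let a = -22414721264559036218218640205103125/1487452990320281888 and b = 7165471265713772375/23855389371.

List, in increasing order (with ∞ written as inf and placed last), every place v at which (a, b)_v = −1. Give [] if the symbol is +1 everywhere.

[2, 7]

Mod squares: a ≡ -2730, b ≡ 5005. Check v ∈ {∞, 2, 3, 5, 7, 11, 13, 17, 19, 23, 31, 41, 43, 53}.
v=43: a=43^-4·(≡5), b=43^-2·(≡25) mod 43; (5|43)=-1, (25|43)=+1; (−1)^{-4·-2·21}·(-1)^-2·(+1)^-4 = +1.
v=11: a=11^2·(≡3), b=11^-1·(≡4) mod 11; (3|11)=+1, (4|11)=+1; (−1)^{2·-1·5}·(+1)^-1·(+1)^2 = +1.
v=7: a=7^9·(≡4), b=7^5·(≡2) mod 7; (4|7)=+1, (2|7)=+1; (−1)^{9·5·3}·(+1)^5·(+1)^9 = -1.
v=3: a=3^1·(≡2), b=3^-2·(≡1) mod 3; (2|3)=-1, (1|3)=+1; (−1)^{1·-2·1}·(-1)^-2·(+1)^1 = +1.
v=∞: -2730 < 0 and 5005 > 0  ⇒  (a,b)_∞ = +1.
v=13: a=13^5·(≡8), b=13^3·(≡5) mod 13; (8|13)=-1, (5|13)=-1; (−1)^{5·3·6}·(-1)^3·(-1)^5 = +1.
v=17: a=17^-2·(≡5), b=17^0·(≡11) mod 17; (5|17)=-1, (11|17)=-1; (−1)^{-2·0·8}·(-1)^0·(-1)^-2 = +1.
v=2: v_2(a)=-5, v_2(b)=0; units ≡ 3, 5 (mod 8); ε·ε+αω+βω = 1·0+-5·1+0·1 ≡ 1  ⇒  (a,b)_2 = -1.
v=31: a=31^6·(≡11), b=31^4·(≡9) mod 31; (11|31)=-1, (9|31)=+1; (−1)^{6·4·15}·(-1)^4·(+1)^6 = +1.
v=19: a=19^-6·(≡5), b=19^-4·(≡2) mod 19; (5|19)=+1, (2|19)=-1; (−1)^{-6·-4·9}·(+1)^-4·(-1)^-6 = +1.
v=5: a=5^5·(≡4), b=5^3·(≡4) mod 5; (4|5)=+1, (4|5)=+1; (−1)^{5·3·2}·(+1)^3·(+1)^5 = +1.
v=41: a=41^0·(≡15), b=41^2·(≡14) mod 41; (15|41)=-1, (14|41)=-1; (−1)^{0·2·20}·(-1)^2·(-1)^0 = +1.
v=23: a=23^2·(≡22), b=23^0·(≡22) mod 23; (22|23)=-1, (22|23)=-1; (−1)^{2·0·11}·(-1)^0·(-1)^2 = +1.
v=53: a=53^2·(≡35), b=53^0·(≡30) mod 53; (35|53)=-1, (30|53)=-1; (−1)^{2·0·26}·(-1)^0·(-1)^2 = +1.
|Ram(-2730, 5005)| = 2, even; anisotropic at {2, 7}.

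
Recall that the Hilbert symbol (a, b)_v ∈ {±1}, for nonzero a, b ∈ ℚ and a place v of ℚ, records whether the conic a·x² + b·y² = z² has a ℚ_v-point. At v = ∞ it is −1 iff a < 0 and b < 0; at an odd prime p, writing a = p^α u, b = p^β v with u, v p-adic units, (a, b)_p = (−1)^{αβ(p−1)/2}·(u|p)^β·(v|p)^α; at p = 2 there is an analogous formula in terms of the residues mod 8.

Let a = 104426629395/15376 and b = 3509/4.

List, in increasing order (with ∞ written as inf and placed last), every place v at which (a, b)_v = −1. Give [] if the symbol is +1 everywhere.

[3, 37]

(a, b) ≡ (555, 29) mod (ℚ^×)²; places V = {2, 3, 5, 11, 29, 31, 37, 43, ∞}.
(a,b)_5: α=1, u≡4; β=0, v≡1 (mod 5); (4|5)=+1, (1|5)=+1; sign (−1)^0·+1^0·+1^1 = +1.
(a,b)_43: α=2, u≡29; β=0, v≡28 (mod 43); (29|43)=-1, (28|43)=-1; sign (−1)^0·-1^0·-1^2 = +1.
(a,b)_3: α=1, u≡2; β=0, v≡2 (mod 3); (2|3)=-1, (2|3)=-1; sign (−1)^0·-1^0·-1^1 = -1.
(a,b)_11: α=2, u≡4; β=2, v≡10 (mod 11); (4|11)=+1, (10|11)=-1; sign (−1)^0·+1^2·-1^2 = +1.
(a,b)_29: α=2, u≡25; β=1, v≡23 (mod 29); (25|29)=+1, (23|29)=+1; sign (−1)^0·+1^1·+1^2 = +1.
(a,b)_2: α=-4, β=-2; u≡3, v≡5 (mod 8); ε(u)ε(v)=1·0, αω(v)=-4·1, βω(u)=-2·1; sum ≡ 0  ⇒  +1.
(a,b)_37: α=1, u≡8; β=0, v≡17 (mod 37); (8|37)=-1, (17|37)=-1; sign (−1)^0·-1^0·-1^1 = -1.
(a,b)_∞: sgn(555)=+, sgn(29)=+, so +1.
(a,b)_31: α=-2, u≡14; β=0, v≡17 (mod 31); (14|31)=+1, (17|31)=-1; sign (−1)^0·+1^0·-1^-2 = +1.
(555, 29 / ℚ) ramifies at {3, 37}: a division algebra.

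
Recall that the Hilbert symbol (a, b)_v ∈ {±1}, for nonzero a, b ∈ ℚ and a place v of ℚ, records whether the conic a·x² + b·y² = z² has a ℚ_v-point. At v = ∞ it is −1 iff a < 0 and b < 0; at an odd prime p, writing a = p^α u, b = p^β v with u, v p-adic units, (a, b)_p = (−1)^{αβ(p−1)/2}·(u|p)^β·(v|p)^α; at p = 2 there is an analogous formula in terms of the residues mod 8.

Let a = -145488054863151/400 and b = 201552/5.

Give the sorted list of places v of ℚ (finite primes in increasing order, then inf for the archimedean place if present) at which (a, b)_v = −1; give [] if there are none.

Mod squares: a ≡ -231, b ≡ 62985. Check v ∈ {∞, 2, 3, 5, 7, 11, 13, 17, 19}.
v=19: a=19^2·(≡5), b=19^1·(≡5) mod 19; (5|19)=+1, (5|19)=+1; (−1)^{2·1·9}·(+1)^1·(+1)^2 = +1.
v=13: a=13^2·(≡12), b=13^1·(≡12) mod 13; (12|13)=+1, (12|13)=+1; (−1)^{2·1·6}·(+1)^1·(+1)^2 = +1.
v=5: a=5^-2·(≡4), b=5^-1·(≡2) mod 5; (4|5)=+1, (2|5)=-1; (−1)^{-2·-1·2}·(+1)^-1·(-1)^-2 = +1.
v=7: a=7^3·(≡2), b=7^0·(≡3) mod 7; (2|7)=+1, (3|7)=-1; (−1)^{3·0·3}·(+1)^0·(-1)^3 = -1.
v=∞: -231 < 0 and 62985 > 0  ⇒  (a,b)_∞ = +1.
v=3: a=3^7·(≡1), b=3^1·(≡1) mod 3; (1|3)=+1, (1|3)=+1; (−1)^{7·1·1}·(+1)^1·(+1)^7 = -1.
v=17: a=17^2·(≡14), b=17^1·(≡15) mod 17; (14|17)=-1, (15|17)=+1; (−1)^{2·1·8}·(-1)^1·(+1)^2 = -1.
v=11: a=11^1·(≡9), b=11^0·(≡2) mod 11; (9|11)=+1, (2|11)=-1; (−1)^{1·0·5}·(+1)^0·(-1)^1 = -1.
v=2: v_2(a)=-4, v_2(b)=4; units ≡ 1, 1 (mod 8); ε·ε+αω+βω = 0·0+-4·0+4·0 ≡ 0  ⇒  (a,b)_2 = +1.
Ram(-231, 62985) = {3, 7, 11, 17}; no ℚ_3-point on the conic.

[3, 7, 11, 17]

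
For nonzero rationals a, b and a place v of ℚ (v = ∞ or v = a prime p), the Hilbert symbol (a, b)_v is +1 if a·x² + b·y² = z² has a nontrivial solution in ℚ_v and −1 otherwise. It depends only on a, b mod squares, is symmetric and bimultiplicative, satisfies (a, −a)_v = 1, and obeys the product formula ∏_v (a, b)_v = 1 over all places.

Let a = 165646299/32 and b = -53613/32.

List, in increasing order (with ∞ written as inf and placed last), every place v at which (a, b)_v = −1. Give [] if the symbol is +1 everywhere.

Mod squares: a ≡ 626262, b ≡ -11914. Check v ∈ {∞, 2, 3, 7, 13, 23, 31, 37}.
v=∞: 626262 > 0 and -11914 < 0  ⇒  (a,b)_∞ = +1.
v=23: a=23^2·(≡1), b=23^1·(≡17) mod 23; (1|23)=+1, (17|23)=-1; (−1)^{2·1·11}·(+1)^1·(-1)^2 = +1.
v=13: a=13^1·(≡10), b=13^0·(≡2) mod 13; (10|13)=+1, (2|13)=-1; (−1)^{1·0·6}·(+1)^0·(-1)^1 = -1.
v=31: a=31^1·(≡21), b=31^0·(≡17) mod 31; (21|31)=-1, (17|31)=-1; (−1)^{1·0·15}·(-1)^0·(-1)^1 = -1.
v=2: v_2(a)=-5, v_2(b)=-5; units ≡ 3, 3 (mod 8); ε·ε+αω+βω = 1·1+-5·1+-5·1 ≡ 1  ⇒  (a,b)_2 = -1.
v=7: a=7^1·(≡3), b=7^1·(≡5) mod 7; (3|7)=-1, (5|7)=-1; (−1)^{1·1·3}·(-1)^1·(-1)^1 = -1.
v=37: a=37^1·(≡22), b=37^1·(≡16) mod 37; (22|37)=-1, (16|37)=+1; (−1)^{1·1·18}·(-1)^1·(+1)^1 = -1.
v=3: a=3^1·(≡2), b=3^2·(≡2) mod 3; (2|3)=-1, (2|3)=-1; (−1)^{1·2·1}·(-1)^2·(-1)^1 = -1.
|Ram(626262, -11914)| = 6, even; anisotropic at {2, 3, 7, 13, 31, 37}.

[2, 3, 7, 13, 31, 37]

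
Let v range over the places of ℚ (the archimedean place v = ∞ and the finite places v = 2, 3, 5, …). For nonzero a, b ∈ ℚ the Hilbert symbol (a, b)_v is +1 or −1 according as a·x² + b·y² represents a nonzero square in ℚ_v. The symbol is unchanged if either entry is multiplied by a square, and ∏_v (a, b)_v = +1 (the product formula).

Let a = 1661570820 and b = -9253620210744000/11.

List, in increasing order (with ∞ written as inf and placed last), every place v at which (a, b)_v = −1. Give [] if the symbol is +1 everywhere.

(a, b) ≡ (105, -36465) mod (ℚ^×)²; places V = {2, 3, 5, 7, 11, 13, 17, ∞}.
(a,b)_17: α=2, u≡14; β=3, v≡12 (mod 17); (14|17)=-1, (12|17)=-1; sign (−1)^0·-1^3·-1^2 = -1.
(a,b)_13: α=2, u≡10; β=3, v≡3 (mod 13); (10|13)=+1, (3|13)=+1; sign (−1)^0·+1^3·+1^2 = +1.
(a,b)_2: α=2, β=6; u≡1, v≡7 (mod 8); ε(u)ε(v)=0·1, αω(v)=2·0, βω(u)=6·0; sum ≡ 0  ⇒  +1.
(a,b)_3: α=5, u≡2; β=7, v≡1 (mod 3); (2|3)=-1, (1|3)=+1; sign (−1)^1·-1^7·+1^5 = +1.
(a,b)_11: α=0, u≡8; β=-1, v≡8 (mod 11); (8|11)=-1, (8|11)=-1; sign (−1)^0·-1^-1·-1^0 = -1.
(a,b)_5: α=1, u≡4; β=3, v≡3 (mod 5); (4|5)=+1, (3|5)=-1; sign (−1)^0·+1^3·-1^1 = -1.
(a,b)_∞: sgn(105)=+, sgn(-36465)=−, so +1.
(a,b)_7: α=1, u≡4; β=2, v≡6 (mod 7); (4|7)=+1, (6|7)=-1; sign (−1)^0·+1^2·-1^1 = -1.
(105, -36465 / ℚ) ramifies at {5, 7, 11, 17}: a division algebra.

[5, 7, 11, 17]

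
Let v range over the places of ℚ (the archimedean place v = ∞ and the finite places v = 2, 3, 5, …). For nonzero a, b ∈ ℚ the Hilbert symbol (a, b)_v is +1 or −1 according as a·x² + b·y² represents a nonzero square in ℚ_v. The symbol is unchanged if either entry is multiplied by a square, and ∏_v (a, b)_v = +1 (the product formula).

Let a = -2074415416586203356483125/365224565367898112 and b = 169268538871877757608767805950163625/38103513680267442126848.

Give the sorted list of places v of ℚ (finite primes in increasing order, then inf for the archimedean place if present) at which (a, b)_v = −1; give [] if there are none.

[2, 3]

Mod squares: a ≡ -154, b ≡ 210. Check v ∈ {∞, 2, 3, 5, 7, 11, 17, 19, 29, 47}.
v=5: a=5^4·(≡1), b=5^3·(≡3) mod 5; (1|5)=+1, (3|5)=-1; (−1)^{4·3·2}·(+1)^3·(-1)^4 = +1.
v=11: a=11^9·(≡10), b=11^14·(≡1) mod 11; (10|11)=-1, (1|11)=+1; (−1)^{9·14·5}·(-1)^14·(+1)^9 = +1.
v=19: a=19^-4·(≡4), b=19^-6·(≡4) mod 19; (4|19)=+1, (4|19)=+1; (−1)^{-4·-6·9}·(+1)^-6·(+1)^-4 = +1.
v=29: a=29^2·(≡9), b=29^0·(≡13) mod 29; (9|29)=+1, (13|29)=+1; (−1)^{2·0·14}·(+1)^0·(+1)^2 = +1.
v=2: v_2(a)=-25, v_2(b)=-25; units ≡ 3, 1 (mod 8); ε·ε+αω+βω = 1·0+-25·0+-25·1 ≡ 1  ⇒  (a,b)_2 = -1.
v=17: a=17^-4·(≡1), b=17^-6·(≡11) mod 17; (1|17)=+1, (11|17)=-1; (−1)^{-4·-6·8}·(+1)^-6·(-1)^-4 = +1.
v=∞: -154 < 0 and 210 > 0  ⇒  (a,b)_∞ = +1.
v=3: a=3^0·(≡2), b=3^9·(≡1) mod 3; (2|3)=-1, (1|3)=+1; (−1)^{0·9·1}·(-1)^9·(+1)^0 = -1.
v=47: a=47^4·(≡28), b=47^6·(≡30) mod 47; (28|47)=+1, (30|47)=-1; (−1)^{4·6·23}·(+1)^6·(-1)^4 = +1.
v=7: a=7^3·(≡5), b=7^5·(≡1) mod 7; (5|7)=-1, (1|7)=+1; (−1)^{3·5·3}·(-1)^5·(+1)^3 = +1.
Ram(-154, 210) = {2, 3}; no ℚ_2-point on the conic.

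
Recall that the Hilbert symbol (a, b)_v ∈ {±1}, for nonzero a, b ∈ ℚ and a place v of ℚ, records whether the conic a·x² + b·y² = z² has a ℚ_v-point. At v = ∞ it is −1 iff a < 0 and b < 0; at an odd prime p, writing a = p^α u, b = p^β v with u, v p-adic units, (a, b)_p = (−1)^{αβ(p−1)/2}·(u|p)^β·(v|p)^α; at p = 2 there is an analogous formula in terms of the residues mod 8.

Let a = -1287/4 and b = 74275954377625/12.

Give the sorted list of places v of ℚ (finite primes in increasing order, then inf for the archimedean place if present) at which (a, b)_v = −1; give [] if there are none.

[5, 11, 13, 29]

Mod squares: a ≡ -143, b ≡ 435. Check v ∈ {∞, 2, 3, 5, 7, 11, 13, 29}.
v=29: a=29^0·(≡19), b=29^1·(≡8) mod 29; (19|29)=-1, (8|29)=-1; (−1)^{0·1·14}·(-1)^1·(-1)^0 = -1.
v=11: a=11^1·(≡1), b=11^4·(≡7) mod 11; (1|11)=+1, (7|11)=-1; (−1)^{1·4·5}·(+1)^4·(-1)^1 = -1.
v=13: a=13^1·(≡11), b=13^4·(≡8) mod 13; (11|13)=-1, (8|13)=-1; (−1)^{1·4·6}·(-1)^4·(-1)^1 = -1.
v=∞: -143 < 0 and 435 > 0  ⇒  (a,b)_∞ = +1.
v=2: v_2(a)=-2, v_2(b)=-2; units ≡ 1, 3 (mod 8); ε·ε+αω+βω = 0·1+-2·1+-2·0 ≡ 0  ⇒  (a,b)_2 = +1.
v=7: a=7^0·(≡2), b=7^2·(≡2) mod 7; (2|7)=+1, (2|7)=+1; (−1)^{0·2·3}·(+1)^2·(+1)^0 = +1.
v=5: a=5^0·(≡2), b=5^3·(≡3) mod 5; (2|5)=-1, (3|5)=-1; (−1)^{0·3·2}·(-1)^3·(-1)^0 = -1.
v=3: a=3^2·(≡1), b=3^-1·(≡1) mod 3; (1|3)=+1, (1|3)=+1; (−1)^{2·-1·1}·(+1)^-1·(+1)^2 = +1.
(-143, 435 / ℚ) ramifies at {5, 11, 13, 29}: a division algebra.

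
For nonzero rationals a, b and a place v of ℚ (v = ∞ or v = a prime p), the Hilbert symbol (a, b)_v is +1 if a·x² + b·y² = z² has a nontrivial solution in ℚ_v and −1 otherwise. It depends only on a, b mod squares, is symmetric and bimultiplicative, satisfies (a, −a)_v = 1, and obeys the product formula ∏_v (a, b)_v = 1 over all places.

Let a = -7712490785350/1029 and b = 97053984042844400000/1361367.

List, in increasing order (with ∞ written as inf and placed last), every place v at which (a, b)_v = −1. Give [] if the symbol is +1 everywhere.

(a, b) ≡ (-13566, 293930) mod (ℚ^×)²; places V = {2, 3, 5, 7, 11, 13, 17, 19, 41, ∞}.
(a,b)_41: α=4, u≡5; β=4, v≡33 (mod 41); (5|41)=+1, (33|41)=+1; sign (−1)^0·+1^4·+1^4 = +1.
(a,b)_11: α=0, u≡2; β=2, v≡7 (mod 11); (2|11)=-1, (7|11)=-1; sign (−1)^0·-1^2·-1^0 = +1.
(a,b)_7: α=-3, u≡2; β=-5, v≡4 (mod 7); (2|7)=+1, (4|7)=+1; sign (−1)^1·+1^-5·+1^-3 = -1.
(a,b)_19: α=1, u≡15; β=1, v≡5 (mod 19); (15|19)=-1, (5|19)=+1; sign (−1)^1·-1^1·+1^1 = +1.
(a,b)_2: α=1, β=7; u≡1, v≡5 (mod 8); ε(u)ε(v)=0·0, αω(v)=1·1, βω(u)=7·0; sum ≡ 1  ⇒  -1.
(a,b)_17: α=1, u≡1; β=1, v≡13 (mod 17); (1|17)=+1, (13|17)=+1; sign (−1)^0·+1^1·+1^1 = +1.
(a,b)_∞: sgn(-13566)=−, sgn(293930)=+, so +1.
(a,b)_13: α=2, u≡7; β=3, v≡12 (mod 13); (7|13)=-1, (12|13)=+1; sign (−1)^0·-1^3·+1^2 = -1.
(a,b)_5: α=2, u≡4; β=5, v≡4 (mod 5); (4|5)=+1, (4|5)=+1; sign (−1)^0·+1^5·+1^2 = +1.
(a,b)_3: α=-1, u≡2; β=-4, v≡2 (mod 3); (2|3)=-1, (2|3)=-1; sign (−1)^0·-1^-4·-1^-1 = -1.
(-13566, 293930 / ℚ) ramifies at {2, 3, 7, 13}: a division algebra.

[2, 3, 7, 13]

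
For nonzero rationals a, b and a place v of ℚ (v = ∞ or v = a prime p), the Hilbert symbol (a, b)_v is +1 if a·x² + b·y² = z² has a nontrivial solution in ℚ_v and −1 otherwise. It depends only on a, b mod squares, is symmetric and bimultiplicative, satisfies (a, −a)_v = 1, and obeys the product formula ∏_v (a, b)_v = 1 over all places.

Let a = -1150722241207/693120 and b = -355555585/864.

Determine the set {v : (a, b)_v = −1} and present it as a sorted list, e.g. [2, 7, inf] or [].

[2, 7, 11, inf]

(a, b) ≡ (-210, -2310) mod (ℚ^×)²; places V = {2, 3, 5, 7, 11, 19, 29, 31, 41, ∞}.
(a,b)_11: α=2, u≡6; β=1, v≡2 (mod 11); (6|11)=-1, (2|11)=-1; sign (−1)^0·-1^1·-1^2 = -1.
(a,b)_2: α=-7, β=-5; u≡7, v≡5 (mod 8); ε(u)ε(v)=1·0, αω(v)=-7·1, βω(u)=-5·0; sum ≡ 1  ⇒  -1.
(a,b)_19: α=-2, u≡8; β=0, v≡13 (mod 19); (8|19)=-1, (13|19)=-1; sign (−1)^0·-1^0·-1^-2 = +1.
(a,b)_31: α=2, u≡7; β=4, v≡11 (mod 31); (7|31)=+1, (11|31)=-1; sign (−1)^0·+1^4·-1^2 = +1.
(a,b)_7: α=1, u≡3; β=1, v≡6 (mod 7); (3|7)=-1, (6|7)=-1; sign (−1)^1·-1^1·-1^1 = -1.
(a,b)_41: α=2, u≡33; β=0, v≡35 (mod 41); (33|41)=+1, (35|41)=-1; sign (−1)^0·+1^0·-1^2 = +1.
(a,b)_3: α=-1, u≡2; β=-3, v≡1 (mod 3); (2|3)=-1, (1|3)=+1; sign (−1)^1·-1^-3·+1^-1 = +1.
(a,b)_29: α=2, u≡7; β=0, v≡2 (mod 29); (7|29)=+1, (2|29)=-1; sign (−1)^0·+1^0·-1^2 = +1.
(a,b)_5: α=-1, u≡2; β=1, v≡2 (mod 5); (2|5)=-1, (2|5)=-1; sign (−1)^0·-1^1·-1^-1 = +1.
(a,b)_∞: sgn(-210)=−, sgn(-2310)=−, so -1.
Ram(-210, -2310) = {2, 7, 11, ∞}; no ℚ_2-point on the conic.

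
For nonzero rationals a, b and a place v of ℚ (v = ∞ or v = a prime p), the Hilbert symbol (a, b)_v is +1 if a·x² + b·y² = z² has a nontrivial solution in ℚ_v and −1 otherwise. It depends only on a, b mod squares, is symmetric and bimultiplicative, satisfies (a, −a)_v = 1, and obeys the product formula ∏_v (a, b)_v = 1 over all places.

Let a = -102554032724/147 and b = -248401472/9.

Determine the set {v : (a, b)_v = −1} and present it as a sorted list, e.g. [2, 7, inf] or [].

(a, b) ≡ (-1023, -7337) mod (ℚ^×)²; places V = {2, 3, 7, 11, 13, 23, 29, 31, ∞}.
(a,b)_11: α=1, u≡7; β=1, v≡4 (mod 11); (7|11)=-1, (4|11)=+1; sign (−1)^1·-1^1·+1^1 = +1.
(a,b)_7: α=-2, u≡6; β=0, v≡5 (mod 7); (6|7)=-1, (5|7)=-1; sign (−1)^0·-1^0·-1^-2 = +1.
(a,b)_∞: sgn(-1023)=−, sgn(-7337)=−, so -1.
(a,b)_2: α=2, β=6; u≡1, v≡7 (mod 8); ε(u)ε(v)=0·1, αω(v)=2·0, βω(u)=6·0; sum ≡ 0  ⇒  +1.
(a,b)_29: α=2, u≡3; β=1, v≡18 (mod 29); (3|29)=-1, (18|29)=-1; sign (−1)^0·-1^1·-1^2 = -1.
(a,b)_13: α=2, u≡4; β=0, v≡5 (mod 13); (4|13)=+1, (5|13)=-1; sign (−1)^0·+1^0·-1^2 = +1.
(a,b)_31: α=1, u≡27; β=0, v≡1 (mod 31); (27|31)=-1, (1|31)=+1; sign (−1)^0·-1^0·+1^1 = +1.
(a,b)_23: α=2, u≡6; β=3, v≡6 (mod 23); (6|23)=+1, (6|23)=+1; sign (−1)^0·+1^3·+1^2 = +1.
(a,b)_3: α=-1, u≡1; β=-2, v≡1 (mod 3); (1|3)=+1, (1|3)=+1; sign (−1)^0·+1^-2·+1^-1 = +1.
|Ram(-1023, -7337)| = 2, even; anisotropic at {29, ∞}.

[29, inf]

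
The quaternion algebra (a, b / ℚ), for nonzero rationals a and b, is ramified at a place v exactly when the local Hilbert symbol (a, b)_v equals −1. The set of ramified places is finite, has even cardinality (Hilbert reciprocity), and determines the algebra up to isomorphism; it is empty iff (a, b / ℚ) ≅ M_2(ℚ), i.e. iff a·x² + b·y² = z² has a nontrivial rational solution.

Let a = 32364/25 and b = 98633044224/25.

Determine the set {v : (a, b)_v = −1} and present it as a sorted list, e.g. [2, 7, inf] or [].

[11, 13]

Mod squares: a ≡ 899, b ≡ 4756609. Check v ∈ {∞, 2, 3, 5, 11, 13, 29, 31, 37}.
v=37: a=37^0·(≡4), b=37^1·(≡24) mod 37; (4|37)=+1, (24|37)=-1; (−1)^{0·1·18}·(+1)^1·(-1)^0 = +1.
v=∞: 899 > 0 and 4756609 > 0  ⇒  (a,b)_∞ = +1.
v=29: a=29^1·(≡11), b=29^1·(≡8) mod 29; (11|29)=-1, (8|29)=-1; (−1)^{1·1·14}·(-1)^1·(-1)^1 = +1.
v=3: a=3^2·(≡2), b=3^4·(≡1) mod 3; (2|3)=-1, (1|3)=+1; (−1)^{2·4·1}·(-1)^4·(+1)^2 = +1.
v=13: a=13^0·(≡6), b=13^1·(≡5) mod 13; (6|13)=-1, (5|13)=-1; (−1)^{0·1·6}·(-1)^1·(-1)^0 = -1.
v=5: a=5^-2·(≡4), b=5^-2·(≡4) mod 5; (4|5)=+1, (4|5)=+1; (−1)^{-2·-2·2}·(+1)^-2·(+1)^-2 = +1.
v=31: a=31^1·(≡12), b=31^1·(≡10) mod 31; (12|31)=-1, (10|31)=+1; (−1)^{1·1·15}·(-1)^1·(+1)^1 = +1.
v=2: v_2(a)=2, v_2(b)=8; units ≡ 3, 1 (mod 8); ε·ε+αω+βω = 1·0+2·0+8·1 ≡ 0  ⇒  (a,b)_2 = +1.
v=11: a=11^0·(≡8), b=11^1·(≡3) mod 11; (8|11)=-1, (3|11)=+1; (−1)^{0·1·5}·(-1)^1·(+1)^0 = -1.
(899, 4756609 / ℚ) ramifies at {11, 13}: a division algebra.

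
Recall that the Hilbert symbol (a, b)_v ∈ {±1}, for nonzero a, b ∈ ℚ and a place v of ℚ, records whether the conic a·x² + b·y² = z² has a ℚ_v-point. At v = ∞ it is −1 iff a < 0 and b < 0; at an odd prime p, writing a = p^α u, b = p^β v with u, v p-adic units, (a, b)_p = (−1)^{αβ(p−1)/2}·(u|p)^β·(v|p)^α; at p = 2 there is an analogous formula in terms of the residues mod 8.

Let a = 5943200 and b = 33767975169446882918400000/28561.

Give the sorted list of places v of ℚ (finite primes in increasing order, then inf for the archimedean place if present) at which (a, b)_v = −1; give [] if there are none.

Mod squares: a ≡ 14858, b ≡ 74290. Check v ∈ {∞, 2, 3, 5, 7, 11, 13, 17, 19, 23}.
v=19: a=19^1·(≡3), b=19^3·(≡14) mod 19; (3|19)=-1, (14|19)=-1; (−1)^{1·3·9}·(-1)^3·(-1)^1 = -1.
v=17: a=17^1·(≡12), b=17^1·(≡13) mod 17; (12|17)=-1, (13|17)=+1; (−1)^{1·1·8}·(-1)^1·(+1)^1 = -1.
v=7: a=7^0·(≡4), b=7^2·(≡5) mod 7; (4|7)=+1, (5|7)=-1; (−1)^{0·2·3}·(+1)^2·(-1)^0 = +1.
v=2: v_2(a)=5, v_2(b)=17; units ≡ 5, 1 (mod 8); ε·ε+αω+βω = 0·0+5·0+17·1 ≡ 1  ⇒  (a,b)_2 = -1.
v=23: a=23^1·(≡18), b=23^3·(≡7) mod 23; (18|23)=+1, (7|23)=-1; (−1)^{1·3·11}·(+1)^3·(-1)^1 = +1.
v=3: a=3^0·(≡2), b=3^4·(≡1) mod 3; (2|3)=-1, (1|3)=+1; (−1)^{0·4·1}·(-1)^4·(+1)^0 = +1.
v=11: a=11^0·(≡10), b=11^4·(≡7) mod 11; (10|11)=-1, (7|11)=-1; (−1)^{0·4·5}·(-1)^4·(-1)^0 = +1.
v=∞: 14858 > 0 and 74290 > 0  ⇒  (a,b)_∞ = +1.
v=13: a=13^0·(≡3), b=13^-4·(≡11) mod 13; (3|13)=+1, (11|13)=-1; (−1)^{0·-4·6}·(+1)^-4·(-1)^0 = +1.
v=5: a=5^2·(≡3), b=5^5·(≡3) mod 5; (3|5)=-1, (3|5)=-1; (−1)^{2·5·2}·(-1)^5·(-1)^2 = -1.
(14858, 74290 / ℚ) ramifies at {2, 5, 17, 19}: a division algebra.

[2, 5, 17, 19]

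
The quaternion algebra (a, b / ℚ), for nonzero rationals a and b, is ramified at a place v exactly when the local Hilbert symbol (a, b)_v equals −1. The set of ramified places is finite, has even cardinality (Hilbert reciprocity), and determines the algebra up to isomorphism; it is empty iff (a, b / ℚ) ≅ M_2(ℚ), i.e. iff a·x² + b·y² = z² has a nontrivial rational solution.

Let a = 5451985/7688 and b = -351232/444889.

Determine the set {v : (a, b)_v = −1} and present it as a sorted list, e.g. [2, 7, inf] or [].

(a, b) ≡ (770, -7) mod (ℚ^×)²; places V = {2, 5, 7, 11, 17, 23, 29, 31, ∞}.
(a,b)_11: α=1, u≡3; β=0, v≡4 (mod 11); (3|11)=+1, (4|11)=+1; sign (−1)^0·+1^0·+1^1 = +1.
(a,b)_23: α=0, u≡7; β=-2, v≡16 (mod 23); (7|23)=-1, (16|23)=+1; sign (−1)^0·-1^-2·+1^0 = +1.
(a,b)_∞: sgn(770)=+, sgn(-7)=−, so +1.
(a,b)_2: α=-3, β=10; u≡1, v≡1 (mod 8); ε(u)ε(v)=0·0, αω(v)=-3·0, βω(u)=10·0; sum ≡ 0  ⇒  +1.
(a,b)_7: α=3, u≡6; β=3, v≡3 (mod 7); (6|7)=-1, (3|7)=-1; sign (−1)^1·-1^3·-1^3 = -1.
(a,b)_29: α=0, u≡24; β=-2, v≡23 (mod 29); (24|29)=+1, (23|29)=+1; sign (−1)^0·+1^-2·+1^0 = +1.
(a,b)_17: α=2, u≡3; β=0, v≡12 (mod 17); (3|17)=-1, (12|17)=-1; sign (−1)^0·-1^0·-1^2 = +1.
(a,b)_5: α=1, u≡4; β=0, v≡2 (mod 5); (4|5)=+1, (2|5)=-1; sign (−1)^0·+1^0·-1^1 = -1.
(a,b)_31: α=-2, u≡29; β=0, v≡23 (mod 31); (29|31)=-1, (23|31)=-1; sign (−1)^0·-1^0·-1^-2 = +1.
|Ram(770, -7)| = 2, even; anisotropic at {5, 7}.

[5, 7]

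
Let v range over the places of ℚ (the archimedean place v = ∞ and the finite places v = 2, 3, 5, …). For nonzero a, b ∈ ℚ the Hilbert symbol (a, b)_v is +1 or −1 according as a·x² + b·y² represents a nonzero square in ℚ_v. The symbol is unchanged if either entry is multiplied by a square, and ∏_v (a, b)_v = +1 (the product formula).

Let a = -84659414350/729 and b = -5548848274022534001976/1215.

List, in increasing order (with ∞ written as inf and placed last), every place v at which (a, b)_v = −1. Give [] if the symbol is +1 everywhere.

[3, 7, 29, inf]

Mod squares: a ≡ -239134, b ≡ -3587010. Check v ∈ {∞, 2, 3, 5, 7, 13, 17, 19, 29, 31}.
v=13: a=13^0·(≡9), b=13^2·(≡8) mod 13; (9|13)=+1, (8|13)=-1; (−1)^{0·2·6}·(+1)^2·(-1)^0 = +1.
v=7: a=7^3·(≡5), b=7^7·(≡5) mod 7; (5|7)=-1, (5|7)=-1; (−1)^{3·7·3}·(-1)^7·(-1)^3 = -1.
v=31: a=31^1·(≡19), b=31^3·(≡12) mod 31; (19|31)=+1, (12|31)=-1; (−1)^{1·3·15}·(+1)^3·(-1)^1 = +1.
v=17: a=17^2·(≡6), b=17^0·(≡14) mod 17; (6|17)=-1, (14|17)=-1; (−1)^{2·0·8}·(-1)^0·(-1)^2 = +1.
v=19: a=19^1·(≡5), b=19^3·(≡14) mod 19; (5|19)=+1, (14|19)=-1; (−1)^{1·3·9}·(+1)^3·(-1)^1 = +1.
v=∞: -239134 < 0 and -3587010 < 0  ⇒  (a,b)_∞ = -1.
v=29: a=29^1·(≡3), b=29^3·(≡24) mod 29; (3|29)=-1, (24|29)=+1; (−1)^{1·3·14}·(-1)^3·(+1)^1 = -1.
v=2: v_2(a)=1, v_2(b)=3; units ≡ 1, 7 (mod 8); ε·ε+αω+βω = 0·1+1·0+3·0 ≡ 0  ⇒  (a,b)_2 = +1.
v=5: a=5^2·(≡4), b=5^-1·(≡3) mod 5; (4|5)=+1, (3|5)=-1; (−1)^{2·-1·2}·(+1)^-1·(-1)^2 = +1.
v=3: a=3^-6·(≡2), b=3^-5·(≡1) mod 3; (2|3)=-1, (1|3)=+1; (−1)^{-6·-5·1}·(-1)^-5·(+1)^-6 = -1.
Ram(-239134, -3587010) = {3, 7, 29, ∞}; no ℚ_3-point on the conic.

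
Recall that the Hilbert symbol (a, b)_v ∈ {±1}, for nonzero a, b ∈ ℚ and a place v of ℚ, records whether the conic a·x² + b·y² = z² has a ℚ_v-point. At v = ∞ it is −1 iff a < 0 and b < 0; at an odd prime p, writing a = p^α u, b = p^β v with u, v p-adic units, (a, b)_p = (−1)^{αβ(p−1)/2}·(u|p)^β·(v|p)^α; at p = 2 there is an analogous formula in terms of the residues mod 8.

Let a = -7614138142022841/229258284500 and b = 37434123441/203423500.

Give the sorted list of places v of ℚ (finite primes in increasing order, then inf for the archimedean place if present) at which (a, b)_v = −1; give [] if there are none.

(a, b) ≡ (-5, 115) mod (ℚ^×)²; places V = {2, 3, 5, 7, 11, 13, 19, 23, 41, ∞}.
(a,b)_3: α=2, u≡1; β=2, v≡1 (mod 3); (1|3)=+1, (1|3)=+1; sign (−1)^0·+1^2·+1^2 = +1.
(a,b)_23: α=-2, u≡3; β=-1, v≡5 (mod 23); (3|23)=+1, (5|23)=-1; sign (−1)^0·+1^-1·-1^-2 = +1.
(a,b)_13: α=2, u≡6; β=2, v≡8 (mod 13); (6|13)=-1, (8|13)=-1; sign (−1)^0·-1^2·-1^2 = +1.
(a,b)_41: α=4, u≡39; β=2, v≡21 (mod 41); (39|41)=+1, (21|41)=+1; sign (−1)^0·+1^2·+1^4 = +1.
(a,b)_2: α=-2, β=-2; u≡3, v≡3 (mod 8); ε(u)ε(v)=1·1, αω(v)=-2·1, βω(u)=-2·1; sum ≡ 1  ⇒  -1.
(a,b)_19: α=-2, u≡2; β=-2, v≡17 (mod 19); (2|19)=-1, (17|19)=+1; sign (−1)^0·-1^-2·+1^-2 = +1.
(a,b)_∞: sgn(-5)=−, sgn(115)=+, so +1.
(a,b)_7: α=-4, u≡2; β=-2, v≡5 (mod 7); (2|7)=+1, (5|7)=-1; sign (−1)^0·+1^-2·-1^-4 = +1.
(a,b)_11: α=6, u≡7; β=4, v≡1 (mod 11); (7|11)=-1, (1|11)=+1; sign (−1)^0·-1^4·+1^6 = +1.
(a,b)_5: α=-3, u≡4; β=-3, v≡2 (mod 5); (4|5)=+1, (2|5)=-1; sign (−1)^0·+1^-3·-1^-3 = -1.
Ram(-5, 115) = {2, 5}; no ℚ_2-point on the conic.

[2, 5]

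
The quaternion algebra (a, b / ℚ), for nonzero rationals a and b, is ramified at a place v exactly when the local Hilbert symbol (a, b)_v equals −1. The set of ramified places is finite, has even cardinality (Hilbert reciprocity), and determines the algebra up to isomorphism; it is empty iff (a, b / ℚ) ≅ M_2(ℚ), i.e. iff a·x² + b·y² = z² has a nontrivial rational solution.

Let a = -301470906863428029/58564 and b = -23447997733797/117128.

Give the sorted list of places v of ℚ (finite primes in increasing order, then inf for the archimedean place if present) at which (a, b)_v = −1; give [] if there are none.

[3, 17, 43, inf]

(a, b) ≡ (-383061, -9850030554) mod (ℚ^×)²; places V = {2, 3, 7, 11, 13, 17, 23, 29, 37, 43, ∞}.
(a,b)_∞: sgn(-383061)=−, sgn(-9850030554)=−, so -1.
(a,b)_29: α=1, u≡17; β=1, v≡11 (mod 29); (17|29)=-1, (11|29)=-1; sign (−1)^0·-1^1·-1^1 = +1.
(a,b)_2: α=-2, β=-3; u≡3, v≡3 (mod 8); ε(u)ε(v)=1·1, αω(v)=-2·1, βω(u)=-3·1; sum ≡ 0  ⇒  +1.
(a,b)_37: α=1, u≡3; β=1, v≡34 (mod 37); (3|37)=+1, (34|37)=+1; sign (−1)^0·+1^1·+1^1 = +1.
(a,b)_43: α=2, u≡22; β=1, v≡16 (mod 43); (22|43)=-1, (16|43)=+1; sign (−1)^0·-1^1·+1^2 = -1.
(a,b)_13: α=2, u≡9; β=1, v≡11 (mod 13); (9|13)=+1, (11|13)=-1; sign (−1)^0·+1^1·-1^2 = +1.
(a,b)_3: α=3, u≡2; β=3, v≡2 (mod 3); (2|3)=-1, (2|3)=-1; sign (−1)^1·-1^3·-1^3 = -1.
(a,b)_7: α=1, u≡6; β=1, v≡2 (mod 7); (6|7)=-1, (2|7)=+1; sign (−1)^1·-1^1·+1^1 = +1.
(a,b)_17: α=1, u≡13; β=1, v≡3 (mod 17); (13|17)=+1, (3|17)=-1; sign (−1)^0·+1^1·-1^1 = -1.
(a,b)_23: α=4, u≡18; β=3, v≡21 (mod 23); (18|23)=+1, (21|23)=-1; sign (−1)^0·+1^3·-1^4 = +1.
(a,b)_11: α=-4, u≡5; β=-4, v≡7 (mod 11); (5|11)=+1, (7|11)=-1; sign (−1)^0·+1^-4·-1^-4 = +1.
|Ram(-383061, -9850030554)| = 4, even; anisotropic at {3, 17, 43, ∞}.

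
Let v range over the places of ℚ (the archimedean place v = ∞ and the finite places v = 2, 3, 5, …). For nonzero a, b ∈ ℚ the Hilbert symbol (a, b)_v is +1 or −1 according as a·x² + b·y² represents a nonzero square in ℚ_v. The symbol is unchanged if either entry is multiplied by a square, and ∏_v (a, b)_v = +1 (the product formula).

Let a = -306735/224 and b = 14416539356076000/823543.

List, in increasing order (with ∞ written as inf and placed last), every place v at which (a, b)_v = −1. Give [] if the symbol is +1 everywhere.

Mod squares: a ≡ -210, b ≡ 3570. Check v ∈ {∞, 2, 3, 5, 7, 11, 13, 17}.
v=2: v_2(a)=-5, v_2(b)=5; units ≡ 7, 1 (mod 8); ε·ε+αω+βω = 1·0+-5·0+5·0 ≡ 0  ⇒  (a,b)_2 = +1.
v=∞: -210 < 0 and 3570 > 0  ⇒  (a,b)_∞ = +1.
v=11: a=11^2·(≡7), b=11^4·(≡2) mod 11; (7|11)=-1, (2|11)=-1; (−1)^{2·4·5}·(-1)^4·(-1)^2 = +1.
v=13: a=13^2·(≡6), b=13^6·(≡2) mod 13; (6|13)=-1, (2|13)=-1; (−1)^{2·6·6}·(-1)^6·(-1)^2 = +1.
v=5: a=5^1·(≡2), b=5^3·(≡1) mod 5; (2|5)=-1, (1|5)=+1; (−1)^{1·3·2}·(-1)^3·(+1)^1 = -1.
v=17: a=17^0·(≡10), b=17^1·(≡12) mod 17; (10|17)=-1, (12|17)=-1; (−1)^{0·1·8}·(-1)^1·(-1)^0 = -1.
v=3: a=3^1·(≡2), b=3^1·(≡2) mod 3; (2|3)=-1, (2|3)=-1; (−1)^{1·1·1}·(-1)^1·(-1)^1 = -1.
v=7: a=7^-1·(≡3), b=7^-7·(≡3) mod 7; (3|7)=-1, (3|7)=-1; (−1)^{-1·-7·3}·(-1)^-7·(-1)^-1 = -1.
(-210, 3570 / ℚ) ramifies at {3, 5, 7, 17}: a division algebra.

[3, 5, 7, 17]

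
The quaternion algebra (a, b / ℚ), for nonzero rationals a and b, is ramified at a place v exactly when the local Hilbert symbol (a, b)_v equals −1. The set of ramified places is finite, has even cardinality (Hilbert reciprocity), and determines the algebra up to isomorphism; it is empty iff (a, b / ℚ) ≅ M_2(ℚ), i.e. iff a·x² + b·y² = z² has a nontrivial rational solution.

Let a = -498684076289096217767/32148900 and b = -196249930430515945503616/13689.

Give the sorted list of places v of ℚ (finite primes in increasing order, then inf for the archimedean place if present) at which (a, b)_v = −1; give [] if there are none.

[17, 19, 43, inf]

(a, b) ≡ (-23, -26194654) mod (ℚ^×)²; places V = {2, 3, 5, 7, 13, 17, 19, 23, 37, 41, 43, ∞}.
(a,b)_37: α=2, u≡19; β=0, v≡18 (mod 37); (19|37)=-1, (18|37)=-1; sign (−1)^0·-1^0·-1^2 = +1.
(a,b)_7: α=-2, u≡3; β=0, v≡4 (mod 7); (3|7)=-1, (4|7)=+1; sign (−1)^0·-1^0·+1^-2 = +1.
(a,b)_∞: sgn(-23)=−, sgn(-26194654)=−, so -1.
(a,b)_3: α=-8, u≡1; β=-4, v≡2 (mod 3); (1|3)=+1, (2|3)=-1; sign (−1)^0·+1^-4·-1^-8 = +1.
(a,b)_19: α=2, u≡13; β=5, v≡2 (mod 19); (13|19)=-1, (2|19)=-1; sign (−1)^0·-1^5·-1^2 = -1.
(a,b)_5: α=-2, u≡3; β=0, v≡1 (mod 5); (3|5)=-1, (1|5)=+1; sign (−1)^0·-1^0·+1^-2 = +1.
(a,b)_43: α=2, u≡32; β=3, v≡37 (mod 43); (32|43)=-1, (37|43)=-1; sign (−1)^0·-1^3·-1^2 = -1.
(a,b)_2: α=-2, β=7; u≡1, v≡1 (mod 8); ε(u)ε(v)=0·0, αω(v)=-2·0, βω(u)=7·0; sum ≡ 0  ⇒  +1.
(a,b)_13: α=2, u≡3; β=-2, v≡7 (mod 13); (3|13)=+1, (7|13)=-1; sign (−1)^0·+1^-2·-1^2 = +1.
(a,b)_23: α=1, u≡5; β=1, v≡13 (mod 23); (5|23)=-1, (13|23)=+1; sign (−1)^1·-1^1·+1^1 = +1.
(a,b)_17: α=4, u≡10; β=3, v≡8 (mod 17); (10|17)=-1, (8|17)=+1; sign (−1)^0·-1^3·+1^4 = -1.
(a,b)_41: α=2, u≡32; β=3, v≡33 (mod 41); (32|41)=+1, (33|41)=+1; sign (−1)^0·+1^3·+1^2 = +1.
(-23, -26194654 / ℚ) ramifies at {17, 19, 43, ∞}: a division algebra.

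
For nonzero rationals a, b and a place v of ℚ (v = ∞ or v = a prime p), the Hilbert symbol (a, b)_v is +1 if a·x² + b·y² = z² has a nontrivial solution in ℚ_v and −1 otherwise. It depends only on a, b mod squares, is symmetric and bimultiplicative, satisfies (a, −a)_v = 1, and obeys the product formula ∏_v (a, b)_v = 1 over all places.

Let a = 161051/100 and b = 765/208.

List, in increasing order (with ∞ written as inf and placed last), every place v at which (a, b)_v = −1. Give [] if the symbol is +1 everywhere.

Mod squares: a ≡ 11, b ≡ 1105. Check v ∈ {∞, 2, 3, 5, 11, 13, 17}.
v=3: a=3^0·(≡2), b=3^2·(≡1) mod 3; (2|3)=-1, (1|3)=+1; (−1)^{0·2·1}·(-1)^2·(+1)^0 = +1.
v=11: a=11^5·(≡1), b=11^0·(≡5) mod 11; (1|11)=+1, (5|11)=+1; (−1)^{5·0·5}·(+1)^0·(+1)^5 = +1.
v=5: a=5^-2·(≡4), b=5^1·(≡1) mod 5; (4|5)=+1, (1|5)=+1; (−1)^{-2·1·2}·(+1)^1·(+1)^-2 = +1.
v=2: v_2(a)=-2, v_2(b)=-4; units ≡ 3, 1 (mod 8); ε·ε+αω+βω = 1·0+-2·0+-4·1 ≡ 0  ⇒  (a,b)_2 = +1.
v=17: a=17^0·(≡12), b=17^1·(≡7) mod 17; (12|17)=-1, (7|17)=-1; (−1)^{0·1·8}·(-1)^1·(-1)^0 = -1.
v=13: a=13^0·(≡8), b=13^-1·(≡8) mod 13; (8|13)=-1, (8|13)=-1; (−1)^{0·-1·6}·(-1)^-1·(-1)^0 = -1.
v=∞: 11 > 0 and 1105 > 0  ⇒  (a,b)_∞ = +1.
|Ram(11, 1105)| = 2, even; anisotropic at {13, 17}.

[13, 17]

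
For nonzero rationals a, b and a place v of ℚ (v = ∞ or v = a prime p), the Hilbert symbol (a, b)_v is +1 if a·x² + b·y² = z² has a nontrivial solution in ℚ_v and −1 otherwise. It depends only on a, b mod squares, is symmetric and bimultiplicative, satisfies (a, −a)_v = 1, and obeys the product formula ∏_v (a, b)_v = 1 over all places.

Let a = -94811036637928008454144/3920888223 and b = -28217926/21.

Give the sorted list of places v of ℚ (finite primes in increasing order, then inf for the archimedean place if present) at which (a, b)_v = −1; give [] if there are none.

Mod squares: a ≡ -7, b ≡ -13566. Check v ∈ {∞, 2, 3, 7, 11, 17, 19, 23, 31}.
v=19: a=19^6·(≡10), b=19^3·(≡14) mod 19; (10|19)=-1, (14|19)=-1; (−1)^{6·3·9}·(-1)^3·(-1)^6 = -1.
v=3: a=3^-2·(≡2), b=3^-1·(≡2) mod 3; (2|3)=-1, (2|3)=-1; (−1)^{-2·-1·1}·(-1)^-1·(-1)^-2 = -1.
v=2: v_2(a)=12, v_2(b)=1; units ≡ 1, 1 (mod 8); ε·ε+αω+βω = 0·0+12·0+1·0 ≡ 0  ⇒  (a,b)_2 = +1.
v=7: a=7^-7·(≡3), b=7^-1·(≡4) mod 7; (3|7)=-1, (4|7)=+1; (−1)^{-7·-1·3}·(-1)^-1·(+1)^-7 = +1.
v=11: a=11^6·(≡1), b=11^2·(≡6) mod 11; (1|11)=+1, (6|11)=-1; (−1)^{6·2·5}·(+1)^2·(-1)^6 = +1.
v=31: a=31^2·(≡22), b=31^0·(≡30) mod 31; (22|31)=-1, (30|31)=-1; (−1)^{2·0·15}·(-1)^0·(-1)^2 = +1.
v=17: a=17^2·(≡10), b=17^1·(≡9) mod 17; (10|17)=-1, (9|17)=+1; (−1)^{2·1·8}·(-1)^1·(+1)^2 = -1.
v=∞: -7 < 0 and -13566 < 0  ⇒  (a,b)_∞ = -1.
v=23: a=23^-2·(≡6), b=23^0·(≡4) mod 23; (6|23)=+1, (4|23)=+1; (−1)^{-2·0·11}·(+1)^0·(+1)^-2 = +1.
(-7, -13566 / ℚ) ramifies at {3, 17, 19, ∞}: a division algebra.

[3, 17, 19, inf]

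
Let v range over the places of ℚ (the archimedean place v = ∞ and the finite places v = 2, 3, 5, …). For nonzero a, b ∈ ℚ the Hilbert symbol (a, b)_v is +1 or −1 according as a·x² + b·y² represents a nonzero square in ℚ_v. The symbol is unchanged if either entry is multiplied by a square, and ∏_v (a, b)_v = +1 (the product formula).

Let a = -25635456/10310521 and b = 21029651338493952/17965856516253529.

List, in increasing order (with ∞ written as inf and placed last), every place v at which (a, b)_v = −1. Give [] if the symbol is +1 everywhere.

[2, 11]

(a, b) ≡ (-154, 2) mod (ℚ^×)²; places V = {2, 3, 7, 11, 13, 17, 19, ∞}.
(a,b)_2: α=7, β=19; u≡3, v≡1 (mod 8); ε(u)ε(v)=1·0, αω(v)=7·0, βω(u)=19·1; sum ≡ 1  ⇒  -1.
(a,b)_19: α=-2, u≡7; β=-4, v≡14 (mod 19); (7|19)=+1, (14|19)=-1; sign (−1)^0·+1^-4·-1^-2 = +1.
(a,b)_3: α=2, u≡2; β=4, v≡2 (mod 3); (2|3)=-1, (2|3)=-1; sign (−1)^0·-1^4·-1^2 = +1.
(a,b)_∞: sgn(-154)=−, sgn(2)=+, so +1.
(a,b)_17: α=2, u≡9; β=4, v≡9 (mod 17); (9|17)=+1, (9|17)=+1; sign (−1)^0·+1^4·+1^2 = +1.
(a,b)_11: α=1, u≡8; β=2, v≡6 (mod 11); (8|11)=-1, (6|11)=-1; sign (−1)^0·-1^2·-1^1 = -1.
(a,b)_13: α=-4, u≡5; β=-10, v≡7 (mod 13); (5|13)=-1, (7|13)=-1; sign (−1)^0·-1^-10·-1^-4 = +1.
(a,b)_7: α=1, u≡6; β=2, v≡4 (mod 7); (6|7)=-1, (4|7)=+1; sign (−1)^0·-1^2·+1^1 = +1.
|Ram(-154, 2)| = 2, even; anisotropic at {2, 11}.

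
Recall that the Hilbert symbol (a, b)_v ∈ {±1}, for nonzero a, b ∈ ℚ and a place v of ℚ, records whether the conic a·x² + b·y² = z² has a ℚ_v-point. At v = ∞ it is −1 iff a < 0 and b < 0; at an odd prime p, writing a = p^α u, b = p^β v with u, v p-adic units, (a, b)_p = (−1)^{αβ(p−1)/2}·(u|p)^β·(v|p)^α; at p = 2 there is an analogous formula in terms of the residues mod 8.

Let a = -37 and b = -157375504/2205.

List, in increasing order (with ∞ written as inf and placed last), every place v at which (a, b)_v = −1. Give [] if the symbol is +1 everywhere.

[2, 5, 13, inf]

Mod squares: a ≡ -37, b ≡ -2405. Check v ∈ {∞, 2, 3, 5, 7, 11, 13, 37}.
v=∞: -37 < 0 and -2405 < 0  ⇒  (a,b)_∞ = -1.
v=5: a=5^0·(≡3), b=5^-1·(≡1) mod 5; (3|5)=-1, (1|5)=+1; (−1)^{0·-1·2}·(-1)^-1·(+1)^0 = -1.
v=37: a=37^1·(≡36), b=37^1·(≡26) mod 37; (36|37)=+1, (26|37)=+1; (−1)^{1·1·18}·(+1)^1·(+1)^1 = +1.
v=11: a=11^0·(≡7), b=11^2·(≡1) mod 11; (7|11)=-1, (1|11)=+1; (−1)^{0·2·5}·(-1)^2·(+1)^0 = +1.
v=2: v_2(a)=0, v_2(b)=4; units ≡ 3, 3 (mod 8); ε·ε+αω+βω = 1·1+0·1+4·1 ≡ 1  ⇒  (a,b)_2 = -1.
v=13: a=13^0·(≡2), b=13^3·(≡3) mod 13; (2|13)=-1, (3|13)=+1; (−1)^{0·3·6}·(-1)^3·(+1)^0 = -1.
v=7: a=7^0·(≡5), b=7^-2·(≡5) mod 7; (5|7)=-1, (5|7)=-1; (−1)^{0·-2·3}·(-1)^-2·(-1)^0 = +1.
v=3: a=3^0·(≡2), b=3^-2·(≡1) mod 3; (2|3)=-1, (1|3)=+1; (−1)^{0·-2·1}·(-1)^-2·(+1)^0 = +1.
|Ram(-37, -2405)| = 4, even; anisotropic at {2, 5, 13, ∞}.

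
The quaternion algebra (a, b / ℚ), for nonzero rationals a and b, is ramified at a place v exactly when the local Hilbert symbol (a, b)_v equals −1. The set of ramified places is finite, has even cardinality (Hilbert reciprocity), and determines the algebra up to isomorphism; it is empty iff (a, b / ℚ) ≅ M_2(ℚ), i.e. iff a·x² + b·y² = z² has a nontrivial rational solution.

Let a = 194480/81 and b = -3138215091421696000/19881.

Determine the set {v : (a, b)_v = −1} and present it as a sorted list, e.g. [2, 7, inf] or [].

[2, 5, 13, 17]

(a, b) ≡ (12155, -85) mod (ℚ^×)²; places V = {2, 3, 5, 11, 13, 17, 19, 47, ∞}.
(a,b)_17: α=1, u≡13; β=3, v≡6 (mod 17); (13|17)=+1, (6|17)=-1; sign (−1)^0·+1^3·-1^1 = -1.
(a,b)_47: α=0, u≡33; β=-2, v≡36 (mod 47); (33|47)=-1, (36|47)=+1; sign (−1)^0·-1^-2·+1^0 = +1.
(a,b)_19: α=0, u≡3; β=2, v≡15 (mod 19); (3|19)=-1, (15|19)=-1; sign (−1)^0·-1^2·-1^0 = +1.
(a,b)_2: α=4, β=12; u≡3, v≡3 (mod 8); ε(u)ε(v)=1·1, αω(v)=4·1, βω(u)=12·1; sum ≡ 1  ⇒  -1.
(a,b)_5: α=1, u≡1; β=3, v≡2 (mod 5); (1|5)=+1, (2|5)=-1; sign (−1)^0·+1^3·-1^1 = -1.
(a,b)_3: α=-4, u≡2; β=-2, v≡2 (mod 3); (2|3)=-1, (2|3)=-1; sign (−1)^0·-1^-2·-1^-4 = +1.
(a,b)_11: α=1, u≡9; β=2, v≡5 (mod 11); (9|11)=+1, (5|11)=+1; sign (−1)^0·+1^2·+1^1 = +1.
(a,b)_13: α=1, u≡12; β=4, v≡2 (mod 13); (12|13)=+1, (2|13)=-1; sign (−1)^0·+1^4·-1^1 = -1.
(a,b)_∞: sgn(12155)=+, sgn(-85)=−, so +1.
(12155, -85 / ℚ) ramifies at {2, 5, 13, 17}: a division algebra.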